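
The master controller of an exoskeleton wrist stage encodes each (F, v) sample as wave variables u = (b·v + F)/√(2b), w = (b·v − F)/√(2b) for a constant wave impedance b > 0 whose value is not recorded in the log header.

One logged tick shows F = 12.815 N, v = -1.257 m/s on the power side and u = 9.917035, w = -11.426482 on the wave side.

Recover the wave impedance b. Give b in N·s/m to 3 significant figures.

u + w = -1.509447;  u + w = √(2b)·v, so √(2b) = -1.509447/(-1.257) = 1.200833.
b = (√(2b))²/2 = 1.442000/2 = 0.721000.
(Check via u − w = 2F/√(2b): u − w = 21.343517, 2F/√(2b) = 21.343519.)

b = 0.721 N·s/m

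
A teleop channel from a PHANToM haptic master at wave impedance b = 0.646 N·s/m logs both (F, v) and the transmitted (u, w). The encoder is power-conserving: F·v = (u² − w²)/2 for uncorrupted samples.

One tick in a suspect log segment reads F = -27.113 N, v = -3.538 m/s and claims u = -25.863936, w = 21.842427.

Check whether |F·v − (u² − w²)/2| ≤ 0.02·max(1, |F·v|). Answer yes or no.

yes

F·v = (-27.113)×(-3.538) = 95.925794 W.
(u² − w²)/2 = (668.943185 − 477.091617)/2 = 95.925784 W.
|Δ| = 0.000010;  2% of max(1, |F·v|) = 1.918516.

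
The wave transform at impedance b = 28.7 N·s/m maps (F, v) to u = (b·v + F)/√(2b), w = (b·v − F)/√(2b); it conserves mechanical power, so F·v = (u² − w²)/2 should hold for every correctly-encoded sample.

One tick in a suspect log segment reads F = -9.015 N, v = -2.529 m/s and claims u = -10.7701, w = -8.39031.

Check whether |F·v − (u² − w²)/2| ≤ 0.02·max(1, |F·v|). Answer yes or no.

yes

F·v = (-9.015)×(-2.529) = 22.79894 W.
(u² − w²)/2 = (115.99505 − 70.39730)/2 = 22.79888 W.
|Δ| = 0.00006;  2% of max(1, |F·v|) = 0.45598.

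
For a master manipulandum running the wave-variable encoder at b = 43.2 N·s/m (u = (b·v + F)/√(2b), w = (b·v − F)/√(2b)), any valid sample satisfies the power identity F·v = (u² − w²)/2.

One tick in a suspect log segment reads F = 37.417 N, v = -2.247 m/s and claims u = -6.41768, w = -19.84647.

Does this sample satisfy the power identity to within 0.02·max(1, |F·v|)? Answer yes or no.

no

F·v = 37.417×(-2.247) = -84.0760 W.
(u² − w²)/2 = (41.1866 − 393.8824)/2 = -176.3479 W.
|Δ| = 92.2719;  2% of max(1, |F·v|) = 1.6815.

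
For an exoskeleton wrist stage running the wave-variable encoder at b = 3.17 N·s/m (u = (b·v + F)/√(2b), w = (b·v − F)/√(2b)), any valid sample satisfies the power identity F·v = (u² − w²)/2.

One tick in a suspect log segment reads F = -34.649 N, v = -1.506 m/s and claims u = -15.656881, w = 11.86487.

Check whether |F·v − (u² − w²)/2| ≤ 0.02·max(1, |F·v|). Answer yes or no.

F·v = (-34.649)×(-1.506) = 52.181394 W.
(u² − w²)/2 = (245.137923 − 140.775140)/2 = 52.181391 W.
|Δ| = 0.000003;  2% of max(1, |F·v|) = 1.043628.

yes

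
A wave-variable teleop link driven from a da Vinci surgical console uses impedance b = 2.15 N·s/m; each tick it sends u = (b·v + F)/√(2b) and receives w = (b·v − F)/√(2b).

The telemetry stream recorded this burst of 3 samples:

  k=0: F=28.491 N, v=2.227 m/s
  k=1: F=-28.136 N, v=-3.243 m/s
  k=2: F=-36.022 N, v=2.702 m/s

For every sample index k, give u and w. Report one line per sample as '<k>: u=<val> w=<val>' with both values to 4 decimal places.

0: u=16.0486 w=-11.4306
1: u=-16.9308 w=10.2060
2: u=-14.5699 w=20.1728

k=0: b·v=2.15×2.227=4.7880; √(2b)=2.0736; u=(4.7880+28.491)/2.0736=16.0486, w=(4.7880−28.491)/2.0736=-11.4306
k=1: b·v=2.15×(-3.243)=-6.9724; √(2b)=2.0736; u=(-6.9724+(-28.136))/2.0736=-16.9308, w=(-6.9724−(-28.136))/2.0736=10.2060
k=2: b·v=2.15×2.702=5.8093; √(2b)=2.0736; u=(5.8093+(-36.022))/2.0736=-14.5699, w=(5.8093−(-36.022))/2.0736=20.1728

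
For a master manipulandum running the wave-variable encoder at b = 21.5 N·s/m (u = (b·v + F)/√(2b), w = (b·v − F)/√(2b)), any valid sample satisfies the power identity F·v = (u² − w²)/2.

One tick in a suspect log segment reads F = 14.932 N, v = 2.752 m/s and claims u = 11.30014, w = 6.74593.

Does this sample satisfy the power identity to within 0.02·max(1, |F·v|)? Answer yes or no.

yes

F·v = 14.932×2.752 = 41.0929 W.
(u² − w²)/2 = (127.6932 − 45.5076)/2 = 41.0928 W.
|Δ| = 0.0001;  2% of max(1, |F·v|) = 0.8219.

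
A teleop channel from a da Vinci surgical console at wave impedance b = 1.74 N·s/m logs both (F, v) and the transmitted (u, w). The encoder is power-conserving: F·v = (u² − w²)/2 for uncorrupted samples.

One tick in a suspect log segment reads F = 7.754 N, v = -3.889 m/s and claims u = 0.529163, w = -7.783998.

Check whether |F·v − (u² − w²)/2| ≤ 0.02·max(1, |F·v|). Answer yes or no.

F·v = 7.754×(-3.889) = -30.155306 W.
(u² − w²)/2 = (0.280013 − 60.590625)/2 = -30.155306 W.
|Δ| = 0.000000;  2% of max(1, |F·v|) = 0.603106.

yes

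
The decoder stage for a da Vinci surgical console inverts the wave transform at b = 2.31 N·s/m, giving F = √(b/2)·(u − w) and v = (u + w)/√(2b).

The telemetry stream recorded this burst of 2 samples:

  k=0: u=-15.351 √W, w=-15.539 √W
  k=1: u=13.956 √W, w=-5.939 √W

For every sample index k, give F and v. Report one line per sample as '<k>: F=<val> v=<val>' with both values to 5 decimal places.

k=0: u−w=0.18800, u+w=-30.89000; √(b/2)=1.07471, √(2b)=2.14942; F=1.07471×0.188=0.20205, v=-30.89000/2.14942=-14.37133
k=1: u−w=19.89500, u+w=8.01700; √(b/2)=1.07471, √(2b)=2.14942; F=1.07471×19.895=21.38134, v=8.01700/2.14942=3.72985

0: F=0.20205 v=-14.37133
1: F=21.38134 v=3.72985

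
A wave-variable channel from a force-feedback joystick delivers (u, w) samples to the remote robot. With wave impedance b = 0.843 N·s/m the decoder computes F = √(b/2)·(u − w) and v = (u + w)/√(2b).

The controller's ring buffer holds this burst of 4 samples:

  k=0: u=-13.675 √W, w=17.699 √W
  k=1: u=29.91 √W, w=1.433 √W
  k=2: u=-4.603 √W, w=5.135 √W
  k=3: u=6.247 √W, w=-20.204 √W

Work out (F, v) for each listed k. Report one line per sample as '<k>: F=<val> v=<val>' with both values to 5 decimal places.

k=0: u−w=-31.37400, u+w=4.02400; √(b/2)=0.64923, √(2b)=1.29846; F=0.64923×(-31.374)=-20.36895, v=4.02400/1.29846=3.09905
k=1: u−w=28.47700, u+w=31.34300; √(b/2)=0.64923, √(2b)=1.29846; F=0.64923×28.477=18.48813, v=31.34300/1.29846=24.13858
k=2: u−w=-9.73800, u+w=0.53200; √(b/2)=0.64923, √(2b)=1.29846; F=0.64923×(-9.738)=-6.32220, v=0.53200/1.29846=0.40972
k=3: u−w=26.45100, u+w=-13.95700; √(b/2)=0.64923, √(2b)=1.29846; F=0.64923×26.451=17.17279, v=-13.95700/1.29846=-10.74888

0: F=-20.36895 v=3.09905
1: F=18.48813 v=24.13858
2: F=-6.32220 v=0.40972
3: F=17.17279 v=-10.74888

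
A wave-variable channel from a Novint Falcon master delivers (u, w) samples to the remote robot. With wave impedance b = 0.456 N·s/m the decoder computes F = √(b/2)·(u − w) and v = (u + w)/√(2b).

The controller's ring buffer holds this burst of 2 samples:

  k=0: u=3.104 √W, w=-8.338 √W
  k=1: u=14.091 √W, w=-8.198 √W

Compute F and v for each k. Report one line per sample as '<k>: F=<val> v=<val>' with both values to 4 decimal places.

0: F=5.4635 v=-5.4807
1: F=10.6429 v=6.1708

k=0: u−w=11.4420, u+w=-5.2340; √(b/2)=0.4775, √(2b)=0.9550; F=0.4775×11.442=5.4635, v=-5.2340/0.9550=-5.4807
k=1: u−w=22.2890, u+w=5.8930; √(b/2)=0.4775, √(2b)=0.9550; F=0.4775×22.289=10.6429, v=5.8930/0.9550=6.1708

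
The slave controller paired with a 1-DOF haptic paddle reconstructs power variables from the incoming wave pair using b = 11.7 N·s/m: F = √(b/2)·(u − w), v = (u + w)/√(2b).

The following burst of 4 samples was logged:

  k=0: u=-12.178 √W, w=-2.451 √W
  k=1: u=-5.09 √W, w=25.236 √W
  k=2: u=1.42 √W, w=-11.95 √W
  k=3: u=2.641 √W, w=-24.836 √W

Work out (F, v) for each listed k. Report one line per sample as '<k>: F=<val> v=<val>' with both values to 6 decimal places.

k=0: u−w=-9.727000, u+w=-14.629000; √(b/2)=2.418677, √(2b)=4.837355; F=2.418677×(-9.727)=-23.526474, v=-14.629000/4.837355=-3.024174
k=1: u−w=-30.326000, u+w=20.146000; √(b/2)=2.418677, √(2b)=4.837355; F=2.418677×(-30.326)=-73.348809, v=20.146000/4.837355=4.164673
k=2: u−w=13.370000, u+w=-10.530000; √(b/2)=2.418677, √(2b)=4.837355; F=2.418677×13.37=32.337716, v=-10.530000/4.837355=-2.176810
k=3: u−w=27.477000, u+w=-22.195000; √(b/2)=2.418677, √(2b)=4.837355; F=2.418677×27.477=66.457997, v=-22.195000/4.837355=-4.588252

0: F=-23.526474 v=-3.024174
1: F=-73.348809 v=4.164673
2: F=32.337716 v=-2.176810
3: F=66.457997 v=-4.588252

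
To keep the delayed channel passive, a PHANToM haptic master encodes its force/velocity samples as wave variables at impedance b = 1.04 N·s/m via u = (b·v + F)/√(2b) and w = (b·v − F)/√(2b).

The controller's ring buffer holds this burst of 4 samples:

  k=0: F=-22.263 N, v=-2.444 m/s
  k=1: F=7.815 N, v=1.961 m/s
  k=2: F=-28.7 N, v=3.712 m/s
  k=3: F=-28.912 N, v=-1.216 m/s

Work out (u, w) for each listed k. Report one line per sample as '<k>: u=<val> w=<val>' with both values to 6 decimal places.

0: u=-17.199007 w=13.674220
1: u=6.832825 w=-4.004630
2: u=-17.223108 w=22.576631
3: u=-20.923735 w=19.169995

k=0: b·v=1.04×(-2.444)=-2.541760; √(2b)=1.442221; u=(-2.541760+(-22.263))/1.442221=-17.199007, w=(-2.541760−(-22.263))/1.442221=13.674220
k=1: b·v=1.04×1.961=2.039440; √(2b)=1.442221; u=(2.039440+7.815)/1.442221=6.832825, w=(2.039440−7.815)/1.442221=-4.004630
k=2: b·v=1.04×3.712=3.860480; √(2b)=1.442221; u=(3.860480+(-28.7))/1.442221=-17.223108, w=(3.860480−(-28.7))/1.442221=22.576631
k=3: b·v=1.04×(-1.216)=-1.264640; √(2b)=1.442221; u=(-1.264640+(-28.912))/1.442221=-20.923735, w=(-1.264640−(-28.912))/1.442221=19.169995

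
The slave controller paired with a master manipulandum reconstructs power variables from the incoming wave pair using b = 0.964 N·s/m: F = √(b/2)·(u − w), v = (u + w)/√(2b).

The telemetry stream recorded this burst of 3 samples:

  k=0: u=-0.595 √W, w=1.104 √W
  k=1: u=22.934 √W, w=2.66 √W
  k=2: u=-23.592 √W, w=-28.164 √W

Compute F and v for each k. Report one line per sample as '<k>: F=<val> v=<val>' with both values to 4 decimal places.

k=0: u−w=-1.6990, u+w=0.5090; √(b/2)=0.6943, √(2b)=1.3885; F=0.6943×(-1.699)=-1.1796, v=0.5090/1.3885=0.3666
k=1: u−w=20.2740, u+w=25.5940; √(b/2)=0.6943, √(2b)=1.3885; F=0.6943×20.274=14.0755, v=25.5940/1.3885=18.4325
k=2: u−w=4.5720, u+w=-51.7560; √(b/2)=0.6943, √(2b)=1.3885; F=0.6943×4.572=3.1742, v=-51.7560/1.3885=-37.2741

0: F=-1.1796 v=0.3666
1: F=14.0755 v=18.4325
2: F=3.1742 v=-37.2741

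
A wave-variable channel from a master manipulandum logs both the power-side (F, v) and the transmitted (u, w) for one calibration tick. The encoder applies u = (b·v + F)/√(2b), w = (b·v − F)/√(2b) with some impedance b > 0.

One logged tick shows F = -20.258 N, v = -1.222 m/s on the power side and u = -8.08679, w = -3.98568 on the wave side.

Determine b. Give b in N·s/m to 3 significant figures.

u + w = -12.07247;  u + w = √(2b)·v, so √(2b) = -12.07247/(-1.222) = 9.87927.
b = (√(2b))²/2 = 97.60001/2 = 48.80000.
(Check via u − w = 2F/√(2b): u − w = -4.10111, 2F/√(2b) = -4.10111.)

b = 48.8 N·s/m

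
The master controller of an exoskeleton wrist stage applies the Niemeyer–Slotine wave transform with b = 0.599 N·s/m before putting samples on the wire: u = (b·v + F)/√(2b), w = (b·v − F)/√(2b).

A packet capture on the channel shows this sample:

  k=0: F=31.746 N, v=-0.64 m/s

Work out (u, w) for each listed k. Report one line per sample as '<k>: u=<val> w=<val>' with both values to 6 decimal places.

0: u=28.653931 w=-29.354431

k=0: b·v=0.599×(-0.64)=-0.383360; √(2b)=1.094532; u=(-0.383360+31.746)/1.094532=28.653931, w=(-0.383360−31.746)/1.094532=-29.354431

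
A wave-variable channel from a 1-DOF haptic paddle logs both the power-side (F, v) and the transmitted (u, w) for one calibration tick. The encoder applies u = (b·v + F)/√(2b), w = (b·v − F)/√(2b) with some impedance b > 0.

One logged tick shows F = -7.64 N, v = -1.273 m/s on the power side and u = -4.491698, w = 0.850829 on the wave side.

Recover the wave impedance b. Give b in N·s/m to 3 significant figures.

u + w = -3.640869;  u + w = √(2b)·v, so √(2b) = -3.640869/(-1.273) = 2.860070.
b = (√(2b))²/2 = 8.180000/2 = 4.090000.
(Check via u − w = 2F/√(2b): u − w = -5.342527, 2F/√(2b) = -5.342527.)

b = 4.09 N·s/m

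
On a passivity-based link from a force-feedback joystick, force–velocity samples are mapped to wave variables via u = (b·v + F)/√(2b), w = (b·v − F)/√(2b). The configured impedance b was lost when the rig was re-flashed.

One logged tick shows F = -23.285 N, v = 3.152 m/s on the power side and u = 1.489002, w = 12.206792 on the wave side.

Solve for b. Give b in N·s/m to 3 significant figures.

u + w = 13.695794;  u + w = √(2b)·v, so √(2b) = 13.695794/3.152 = 4.345112.
b = (√(2b))²/2 = 18.880001/2 = 9.440000.
(Check via u − w = 2F/√(2b): u − w = -10.717790, 2F/√(2b) = -10.717790.)

b = 9.44 N·s/m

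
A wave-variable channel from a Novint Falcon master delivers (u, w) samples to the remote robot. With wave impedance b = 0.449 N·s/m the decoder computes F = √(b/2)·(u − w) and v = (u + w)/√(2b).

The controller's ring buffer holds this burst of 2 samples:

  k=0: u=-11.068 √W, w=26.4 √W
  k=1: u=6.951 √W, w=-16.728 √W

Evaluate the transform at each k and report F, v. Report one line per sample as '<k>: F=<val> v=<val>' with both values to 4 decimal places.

k=0: u−w=-37.4680, u+w=15.3320; √(b/2)=0.4738, √(2b)=0.9476; F=0.4738×(-37.468)=-17.7529, v=15.3320/0.9476=16.1793
k=1: u−w=23.6790, u+w=-9.7770; √(b/2)=0.4738, √(2b)=0.9476; F=0.4738×23.679=11.2194, v=-9.7770/0.9476=-10.3173

0: F=-17.7529 v=16.1793
1: F=11.2194 v=-10.3173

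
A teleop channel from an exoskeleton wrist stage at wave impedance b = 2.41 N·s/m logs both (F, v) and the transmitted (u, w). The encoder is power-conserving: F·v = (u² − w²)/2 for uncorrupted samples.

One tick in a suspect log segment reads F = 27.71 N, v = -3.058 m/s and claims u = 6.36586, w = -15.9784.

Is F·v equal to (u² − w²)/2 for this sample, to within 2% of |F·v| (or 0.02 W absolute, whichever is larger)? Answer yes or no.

no

F·v = 27.71×(-3.058) = -84.7372 W.
(u² − w²)/2 = (40.5242 − 255.3093)/2 = -107.3925 W.
|Δ| = 22.6554;  2% of max(1, |F·v|) = 1.6947.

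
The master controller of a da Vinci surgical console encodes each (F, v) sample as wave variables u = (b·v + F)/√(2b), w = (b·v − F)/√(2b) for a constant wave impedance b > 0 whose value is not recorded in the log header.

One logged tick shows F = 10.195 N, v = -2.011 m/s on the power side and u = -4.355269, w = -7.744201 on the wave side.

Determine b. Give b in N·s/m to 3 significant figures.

u + w = -12.099470;  u + w = √(2b)·v, so √(2b) = -12.099470/(-2.011) = 6.016643.
b = (√(2b))²/2 = 36.199999/2 = 18.099999.
(Check via u − w = 2F/√(2b): u − w = 3.388932, 2F/√(2b) = 3.388933.)

b = 18.1 N·s/m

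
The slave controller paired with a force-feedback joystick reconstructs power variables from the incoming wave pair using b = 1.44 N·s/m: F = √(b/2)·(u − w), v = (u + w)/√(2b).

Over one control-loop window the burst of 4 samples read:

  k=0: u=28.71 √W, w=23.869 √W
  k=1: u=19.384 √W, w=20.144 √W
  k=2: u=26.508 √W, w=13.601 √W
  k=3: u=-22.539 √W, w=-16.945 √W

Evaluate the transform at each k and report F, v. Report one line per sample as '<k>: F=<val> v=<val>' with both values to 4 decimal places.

0: F=4.1077 v=30.9825
1: F=-0.6449 v=23.2921
2: F=10.9520 v=23.6345
3: F=-4.7467 v=-23.2662

k=0: u−w=4.8410, u+w=52.5790; √(b/2)=0.8485, √(2b)=1.6971; F=0.8485×4.841=4.1077, v=52.5790/1.6971=30.9825
k=1: u−w=-0.7600, u+w=39.5280; √(b/2)=0.8485, √(2b)=1.6971; F=0.8485×(-0.76)=-0.6449, v=39.5280/1.6971=23.2921
k=2: u−w=12.9070, u+w=40.1090; √(b/2)=0.8485, √(2b)=1.6971; F=0.8485×12.907=10.9520, v=40.1090/1.6971=23.6345
k=3: u−w=-5.5940, u+w=-39.4840; √(b/2)=0.8485, √(2b)=1.6971; F=0.8485×(-5.594)=-4.7467, v=-39.4840/1.6971=-23.2662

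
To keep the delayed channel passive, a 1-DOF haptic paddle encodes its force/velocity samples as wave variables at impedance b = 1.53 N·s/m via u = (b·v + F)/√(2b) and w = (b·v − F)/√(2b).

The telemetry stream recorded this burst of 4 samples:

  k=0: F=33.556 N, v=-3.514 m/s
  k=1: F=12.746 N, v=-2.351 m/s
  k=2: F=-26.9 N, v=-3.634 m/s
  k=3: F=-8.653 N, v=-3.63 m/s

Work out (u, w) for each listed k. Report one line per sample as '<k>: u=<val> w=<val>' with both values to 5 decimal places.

k=0: b·v=1.53×(-3.514)=-5.37642; √(2b)=1.74929; u=(-5.37642+33.556)/1.74929=16.10919, w=(-5.37642−33.556)/1.74929=-22.25618
k=1: b·v=1.53×(-2.351)=-3.59703; √(2b)=1.74929; u=(-3.59703+12.746)/1.74929=5.23012, w=(-3.59703−12.746)/1.74929=-9.34269
k=2: b·v=1.53×(-3.634)=-5.56002; √(2b)=1.74929; u=(-5.56002+(-26.9))/1.74929=-18.55616, w=(-5.56002−(-26.9))/1.74929=12.19925
k=3: b·v=1.53×(-3.63)=-5.55390; √(2b)=1.74929; u=(-5.55390+(-8.653))/1.74929=-8.12154, w=(-5.55390−(-8.653))/1.74929=1.77164

0: u=16.10919 w=-22.25618
1: u=5.23012 w=-9.34269
2: u=-18.55616 w=12.19925
3: u=-8.12154 w=1.77164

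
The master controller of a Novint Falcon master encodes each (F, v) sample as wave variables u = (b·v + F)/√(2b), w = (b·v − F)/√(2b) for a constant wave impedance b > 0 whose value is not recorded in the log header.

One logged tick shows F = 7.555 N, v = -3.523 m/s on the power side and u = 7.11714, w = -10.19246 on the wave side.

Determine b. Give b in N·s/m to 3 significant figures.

u + w = -3.0753;  u + w = √(2b)·v, so √(2b) = -3.0753/(-3.523) = 0.8729.
b = (√(2b))²/2 = 0.7620/2 = 0.3810.
(Check via u − w = 2F/√(2b): u − w = 17.3096, 2F/√(2b) = 17.3096.)

b = 0.381 N·s/m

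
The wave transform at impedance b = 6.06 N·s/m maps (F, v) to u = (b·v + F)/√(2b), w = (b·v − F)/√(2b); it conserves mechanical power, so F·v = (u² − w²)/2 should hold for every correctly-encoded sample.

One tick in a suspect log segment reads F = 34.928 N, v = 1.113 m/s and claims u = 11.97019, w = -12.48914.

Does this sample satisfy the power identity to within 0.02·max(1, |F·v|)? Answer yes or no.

F·v = 34.928×1.113 = 38.87486 W.
(u² − w²)/2 = (143.28545 − 155.97862)/2 = -6.34658 W.
|Δ| = 45.22145;  2% of max(1, |F·v|) = 0.77750.

no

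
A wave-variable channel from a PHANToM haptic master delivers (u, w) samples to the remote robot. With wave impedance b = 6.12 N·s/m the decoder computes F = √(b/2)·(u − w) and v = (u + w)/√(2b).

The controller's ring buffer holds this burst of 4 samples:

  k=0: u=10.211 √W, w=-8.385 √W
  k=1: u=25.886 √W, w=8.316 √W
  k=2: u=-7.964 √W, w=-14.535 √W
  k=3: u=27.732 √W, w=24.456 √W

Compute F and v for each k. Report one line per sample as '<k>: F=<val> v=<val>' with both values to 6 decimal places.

0: F=32.529714 v=0.521927
1: F=30.734947 v=9.775991
2: F=11.494555 v=-6.430911
3: F=5.730660 v=14.916947

k=0: u−w=18.596000, u+w=1.826000; √(b/2)=1.749286, √(2b)=3.498571; F=1.749286×18.596=32.529714, v=1.826000/3.498571=0.521927
k=1: u−w=17.570000, u+w=34.202000; √(b/2)=1.749286, √(2b)=3.498571; F=1.749286×17.57=30.734947, v=34.202000/3.498571=9.775991
k=2: u−w=6.571000, u+w=-22.499000; √(b/2)=1.749286, √(2b)=3.498571; F=1.749286×6.571=11.494555, v=-22.499000/3.498571=-6.430911
k=3: u−w=3.276000, u+w=52.188000; √(b/2)=1.749286, √(2b)=3.498571; F=1.749286×3.276=5.730660, v=52.188000/3.498571=14.916947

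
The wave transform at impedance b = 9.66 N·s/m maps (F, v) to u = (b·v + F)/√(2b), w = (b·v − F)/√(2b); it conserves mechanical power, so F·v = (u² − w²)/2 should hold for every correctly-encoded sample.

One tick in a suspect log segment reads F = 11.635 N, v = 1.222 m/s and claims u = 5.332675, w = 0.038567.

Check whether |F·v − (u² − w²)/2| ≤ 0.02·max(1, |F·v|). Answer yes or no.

yes

F·v = 11.635×1.222 = 14.217970 W.
(u² − w²)/2 = (28.437423 − 0.001487)/2 = 14.217968 W.
|Δ| = 0.000002;  2% of max(1, |F·v|) = 0.284359.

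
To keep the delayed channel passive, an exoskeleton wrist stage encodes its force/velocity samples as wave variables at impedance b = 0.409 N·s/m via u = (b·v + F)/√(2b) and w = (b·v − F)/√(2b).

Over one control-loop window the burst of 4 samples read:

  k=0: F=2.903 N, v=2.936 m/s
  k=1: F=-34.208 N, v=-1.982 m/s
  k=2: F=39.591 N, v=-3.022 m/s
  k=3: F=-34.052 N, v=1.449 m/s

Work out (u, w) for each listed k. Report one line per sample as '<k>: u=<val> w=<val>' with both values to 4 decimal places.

0: u=4.5375 w=-1.8820
1: u=-38.7189 w=36.9263
2: u=42.4078 w=-45.1410
3: u=-36.9948 w=38.3053

k=0: b·v=0.409×2.936=1.2008; √(2b)=0.9044; u=(1.2008+2.903)/0.9044=4.5375, w=(1.2008−2.903)/0.9044=-1.8820
k=1: b·v=0.409×(-1.982)=-0.8106; √(2b)=0.9044; u=(-0.8106+(-34.208))/0.9044=-38.7189, w=(-0.8106−(-34.208))/0.9044=36.9263
k=2: b·v=0.409×(-3.022)=-1.2360; √(2b)=0.9044; u=(-1.2360+39.591)/0.9044=42.4078, w=(-1.2360−39.591)/0.9044=-45.1410
k=3: b·v=0.409×1.449=0.5926; √(2b)=0.9044; u=(0.5926+(-34.052))/0.9044=-36.9948, w=(0.5926−(-34.052))/0.9044=38.3053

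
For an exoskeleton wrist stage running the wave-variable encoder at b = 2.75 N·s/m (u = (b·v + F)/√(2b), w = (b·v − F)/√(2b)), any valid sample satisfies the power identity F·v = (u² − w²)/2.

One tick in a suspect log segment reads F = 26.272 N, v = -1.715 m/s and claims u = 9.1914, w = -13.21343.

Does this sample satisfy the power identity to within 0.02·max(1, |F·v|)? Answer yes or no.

yes

F·v = 26.272×(-1.715) = -45.05648 W.
(u² − w²)/2 = (84.48183 − 174.59473)/2 = -45.05645 W.
|Δ| = 0.00003;  2% of max(1, |F·v|) = 0.90113.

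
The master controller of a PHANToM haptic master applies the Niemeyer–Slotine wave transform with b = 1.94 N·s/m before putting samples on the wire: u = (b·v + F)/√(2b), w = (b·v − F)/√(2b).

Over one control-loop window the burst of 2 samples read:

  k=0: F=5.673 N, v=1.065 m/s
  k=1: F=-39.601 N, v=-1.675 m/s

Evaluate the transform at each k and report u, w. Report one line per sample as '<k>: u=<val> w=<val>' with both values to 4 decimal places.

k=0: b·v=1.94×1.065=2.0661; √(2b)=1.9698; u=(2.0661+5.673)/1.9698=3.9289, w=(2.0661−5.673)/1.9698=-1.8311
k=1: b·v=1.94×(-1.675)=-3.2495; √(2b)=1.9698; u=(-3.2495+(-39.601))/1.9698=-21.7540, w=(-3.2495−(-39.601))/1.9698=18.4547

0: u=3.9289 w=-1.8311
1: u=-21.7540 w=18.4547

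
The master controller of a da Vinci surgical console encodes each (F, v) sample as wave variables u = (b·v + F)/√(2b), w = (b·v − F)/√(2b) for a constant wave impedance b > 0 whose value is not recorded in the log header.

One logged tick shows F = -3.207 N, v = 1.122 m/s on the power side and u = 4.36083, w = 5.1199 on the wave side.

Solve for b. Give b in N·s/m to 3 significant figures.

b = 35.7 N·s/m

u + w = 9.48073;  u + w = √(2b)·v, so √(2b) = 9.48073/1.122 = 8.44985.
b = (√(2b))²/2 = 71.39994/2 = 35.69997.
(Check via u − w = 2F/√(2b): u − w = -0.75907, 2F/√(2b) = -0.75907.)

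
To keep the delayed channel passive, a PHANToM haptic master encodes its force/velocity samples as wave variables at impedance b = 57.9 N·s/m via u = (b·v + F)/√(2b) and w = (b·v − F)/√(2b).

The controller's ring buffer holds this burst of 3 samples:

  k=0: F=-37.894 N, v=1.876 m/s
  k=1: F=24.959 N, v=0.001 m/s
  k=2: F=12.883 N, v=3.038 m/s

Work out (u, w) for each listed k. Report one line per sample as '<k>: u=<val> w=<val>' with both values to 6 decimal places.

0: u=6.572450 w=13.615263
1: u=2.324766 w=-2.314005
2: u=17.543210 w=15.148832

k=0: b·v=57.9×1.876=108.620400; √(2b)=10.761041; u=(108.620400+(-37.894))/10.761041=6.572450, w=(108.620400−(-37.894))/10.761041=13.615263
k=1: b·v=57.9×0.001=0.057900; √(2b)=10.761041; u=(0.057900+24.959)/10.761041=2.324766, w=(0.057900−24.959)/10.761041=-2.314005
k=2: b·v=57.9×3.038=175.900200; √(2b)=10.761041; u=(175.900200+12.883)/10.761041=17.543210, w=(175.900200−12.883)/10.761041=15.148832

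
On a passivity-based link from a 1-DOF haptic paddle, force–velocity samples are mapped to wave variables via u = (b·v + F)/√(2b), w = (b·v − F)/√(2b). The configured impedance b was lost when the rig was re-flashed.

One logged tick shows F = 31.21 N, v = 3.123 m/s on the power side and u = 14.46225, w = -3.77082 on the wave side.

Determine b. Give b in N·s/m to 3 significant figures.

u + w = 10.69143;  u + w = √(2b)·v, so √(2b) = 10.69143/3.123 = 3.42345.
b = (√(2b))²/2 = 11.72000/2 = 5.86000.
(Check via u − w = 2F/√(2b): u − w = 18.23307, 2F/√(2b) = 18.23308.)

b = 5.86 N·s/m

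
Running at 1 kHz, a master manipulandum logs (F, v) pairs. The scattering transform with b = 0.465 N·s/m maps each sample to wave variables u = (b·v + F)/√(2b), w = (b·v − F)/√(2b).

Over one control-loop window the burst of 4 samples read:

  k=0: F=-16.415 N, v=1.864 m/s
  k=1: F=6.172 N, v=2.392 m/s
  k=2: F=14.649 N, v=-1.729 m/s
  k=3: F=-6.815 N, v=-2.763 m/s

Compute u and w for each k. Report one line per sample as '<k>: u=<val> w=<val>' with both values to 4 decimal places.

0: u=-16.1228 w=17.9204
1: u=7.5534 w=-5.2467
2: u=14.3566 w=-16.0240
3: u=-8.3991 w=5.7346

k=0: b·v=0.465×1.864=0.8668; √(2b)=0.9644; u=(0.8668+(-16.415))/0.9644=-16.1228, w=(0.8668−(-16.415))/0.9644=17.9204
k=1: b·v=0.465×2.392=1.1123; √(2b)=0.9644; u=(1.1123+6.172)/0.9644=7.5534, w=(1.1123−6.172)/0.9644=-5.2467
k=2: b·v=0.465×(-1.729)=-0.8040; √(2b)=0.9644; u=(-0.8040+14.649)/0.9644=14.3566, w=(-0.8040−14.649)/0.9644=-16.0240
k=3: b·v=0.465×(-2.763)=-1.2848; √(2b)=0.9644; u=(-1.2848+(-6.815))/0.9644=-8.3991, w=(-1.2848−(-6.815))/0.9644=5.7346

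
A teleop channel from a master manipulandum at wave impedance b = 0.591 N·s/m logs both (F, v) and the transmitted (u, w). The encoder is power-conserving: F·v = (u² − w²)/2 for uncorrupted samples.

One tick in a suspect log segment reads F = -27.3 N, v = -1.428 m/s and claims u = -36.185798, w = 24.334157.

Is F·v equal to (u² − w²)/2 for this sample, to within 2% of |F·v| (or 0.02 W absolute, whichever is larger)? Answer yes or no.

no

F·v = (-27.3)×(-1.428) = 38.984400 W.
(u² − w²)/2 = (1309.411977 − 592.151197)/2 = 358.630390 W.
|Δ| = 319.645990;  2% of max(1, |F·v|) = 0.779688.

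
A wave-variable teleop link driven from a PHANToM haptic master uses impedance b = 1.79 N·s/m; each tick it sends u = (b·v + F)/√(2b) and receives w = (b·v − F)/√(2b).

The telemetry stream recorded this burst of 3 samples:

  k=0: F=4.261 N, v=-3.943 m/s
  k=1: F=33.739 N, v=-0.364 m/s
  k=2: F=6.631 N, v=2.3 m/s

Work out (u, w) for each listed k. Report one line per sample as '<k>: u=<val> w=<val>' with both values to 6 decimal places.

k=0: b·v=1.79×(-3.943)=-7.057970; √(2b)=1.892089; u=(-7.057970+4.261)/1.892089=-1.478245, w=(-7.057970−4.261)/1.892089=-5.982262
k=1: b·v=1.79×(-0.364)=-0.651560; √(2b)=1.892089; u=(-0.651560+33.739)/1.892089=17.487255, w=(-0.651560−33.739)/1.892089=-18.175976
k=2: b·v=1.79×2.3=4.117000; √(2b)=1.892089; u=(4.117000+6.631)/1.892089=5.680495, w=(4.117000−6.631)/1.892089=-1.328690

0: u=-1.478245 w=-5.982262
1: u=17.487255 w=-18.175976
2: u=5.680495 w=-1.328690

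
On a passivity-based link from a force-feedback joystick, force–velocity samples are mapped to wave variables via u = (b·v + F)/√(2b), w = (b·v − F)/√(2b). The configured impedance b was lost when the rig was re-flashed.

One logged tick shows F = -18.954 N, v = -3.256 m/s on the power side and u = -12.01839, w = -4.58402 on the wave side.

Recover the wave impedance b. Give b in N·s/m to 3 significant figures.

u + w = -16.6024;  u + w = √(2b)·v, so √(2b) = -16.6024/(-3.256) = 5.0990.
b = (√(2b))²/2 = 26.0000/2 = 13.0000.
(Check via u − w = 2F/√(2b): u − w = -7.4344, 2F/√(2b) = -7.4344.)

b = 13 N·s/m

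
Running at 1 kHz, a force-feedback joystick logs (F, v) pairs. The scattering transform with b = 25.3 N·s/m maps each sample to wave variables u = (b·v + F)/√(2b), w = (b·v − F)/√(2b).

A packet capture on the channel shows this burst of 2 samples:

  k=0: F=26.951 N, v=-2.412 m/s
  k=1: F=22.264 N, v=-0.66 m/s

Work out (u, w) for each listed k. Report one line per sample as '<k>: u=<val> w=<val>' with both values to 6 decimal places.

0: u=-4.789939 w=-12.367504
1: u=0.782470 w=-5.477293

k=0: b·v=25.3×(-2.412)=-61.023600; √(2b)=7.113368; u=(-61.023600+26.951)/7.113368=-4.789939, w=(-61.023600−26.951)/7.113368=-12.367504
k=1: b·v=25.3×(-0.66)=-16.698000; √(2b)=7.113368; u=(-16.698000+22.264)/7.113368=0.782470, w=(-16.698000−22.264)/7.113368=-5.477293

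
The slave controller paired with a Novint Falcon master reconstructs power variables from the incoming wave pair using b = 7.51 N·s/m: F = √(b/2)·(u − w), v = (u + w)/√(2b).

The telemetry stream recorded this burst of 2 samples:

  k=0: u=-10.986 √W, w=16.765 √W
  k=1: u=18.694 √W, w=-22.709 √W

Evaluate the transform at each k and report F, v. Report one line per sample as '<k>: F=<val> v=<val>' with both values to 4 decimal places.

k=0: u−w=-27.7510, u+w=5.7790; √(b/2)=1.9378, √(2b)=3.8756; F=1.9378×(-27.751)=-53.7754, v=5.7790/3.8756=1.4911
k=1: u−w=41.4030, u+w=-4.0150; √(b/2)=1.9378, √(2b)=3.8756; F=1.9378×41.403=80.2300, v=-4.0150/3.8756=-1.0360

0: F=-53.7754 v=1.4911
1: F=80.2300 v=-1.0360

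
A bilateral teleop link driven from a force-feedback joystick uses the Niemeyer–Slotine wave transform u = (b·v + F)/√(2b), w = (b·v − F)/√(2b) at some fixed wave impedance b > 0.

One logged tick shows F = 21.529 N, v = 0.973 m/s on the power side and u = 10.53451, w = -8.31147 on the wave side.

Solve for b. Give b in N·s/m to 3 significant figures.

b = 2.61 N·s/m

u + w = 2.2230;  u + w = √(2b)·v, so √(2b) = 2.2230/0.973 = 2.2847.
b = (√(2b))²/2 = 5.2200/2 = 2.6100.
(Check via u − w = 2F/√(2b): u − w = 18.8460, 2F/√(2b) = 18.8460.)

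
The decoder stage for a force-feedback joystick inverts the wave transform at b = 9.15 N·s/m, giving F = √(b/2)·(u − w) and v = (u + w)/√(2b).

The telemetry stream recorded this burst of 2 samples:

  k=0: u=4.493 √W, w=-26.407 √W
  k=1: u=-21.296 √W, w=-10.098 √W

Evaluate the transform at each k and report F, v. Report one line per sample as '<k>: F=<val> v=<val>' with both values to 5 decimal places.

0: F=66.09278 v=-5.12267
1: F=-23.95168 v=-7.33873

k=0: u−w=30.90000, u+w=-21.91400; √(b/2)=2.13892, √(2b)=4.27785; F=2.13892×30.9=66.09278, v=-21.91400/4.27785=-5.12267
k=1: u−w=-11.19800, u+w=-31.39400; √(b/2)=2.13892, √(2b)=4.27785; F=2.13892×(-11.198)=-23.95168, v=-31.39400/4.27785=-7.33873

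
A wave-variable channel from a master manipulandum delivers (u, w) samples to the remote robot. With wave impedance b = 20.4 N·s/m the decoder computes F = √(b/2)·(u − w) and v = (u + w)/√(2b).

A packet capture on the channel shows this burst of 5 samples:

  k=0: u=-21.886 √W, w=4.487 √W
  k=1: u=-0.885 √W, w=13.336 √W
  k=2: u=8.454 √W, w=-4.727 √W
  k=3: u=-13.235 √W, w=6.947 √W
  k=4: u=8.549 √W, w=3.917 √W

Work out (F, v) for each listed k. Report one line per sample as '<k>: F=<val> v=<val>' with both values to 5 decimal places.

k=0: u−w=-26.37300, u+w=-17.39900; √(b/2)=3.19374, √(2b)=6.38749; F=3.19374×(-26.373)=-84.22861, v=-17.39900/6.38749=-2.72392
k=1: u−w=-14.22100, u+w=12.45100; √(b/2)=3.19374, √(2b)=6.38749; F=3.19374×(-14.221)=-45.41823, v=12.45100/6.38749=1.94928
k=2: u−w=13.18100, u+w=3.72700; √(b/2)=3.19374, √(2b)=6.38749; F=3.19374×13.181=42.09674, v=3.72700/6.38749=0.58348
k=3: u−w=-20.18200, u+w=-6.28800; √(b/2)=3.19374, √(2b)=6.38749; F=3.19374×(-20.182)=-64.45614, v=-6.28800/6.38749=-0.98442
k=4: u−w=4.63200, u+w=12.46600; √(b/2)=3.19374, √(2b)=6.38749; F=3.19374×4.632=14.79342, v=12.46600/6.38749=1.95163

0: F=-84.22861 v=-2.72392
1: F=-45.41823 v=1.94928
2: F=42.09674 v=0.58348
3: F=-64.45614 v=-0.98442
4: F=14.79342 v=1.95163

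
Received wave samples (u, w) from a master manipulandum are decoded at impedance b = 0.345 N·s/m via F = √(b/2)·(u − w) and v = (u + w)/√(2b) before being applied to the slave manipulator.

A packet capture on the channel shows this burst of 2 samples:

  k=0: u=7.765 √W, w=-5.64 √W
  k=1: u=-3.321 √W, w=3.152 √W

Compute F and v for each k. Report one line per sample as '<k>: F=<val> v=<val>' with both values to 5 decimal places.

0: F=5.56751 v=2.55820
1: F=-2.68844 v=-0.20345

k=0: u−w=13.40500, u+w=2.12500; √(b/2)=0.41533, √(2b)=0.83066; F=0.41533×13.405=5.56751, v=2.12500/0.83066=2.55820
k=1: u−w=-6.47300, u+w=-0.16900; √(b/2)=0.41533, √(2b)=0.83066; F=0.41533×(-6.473)=-2.68844, v=-0.16900/0.83066=-0.20345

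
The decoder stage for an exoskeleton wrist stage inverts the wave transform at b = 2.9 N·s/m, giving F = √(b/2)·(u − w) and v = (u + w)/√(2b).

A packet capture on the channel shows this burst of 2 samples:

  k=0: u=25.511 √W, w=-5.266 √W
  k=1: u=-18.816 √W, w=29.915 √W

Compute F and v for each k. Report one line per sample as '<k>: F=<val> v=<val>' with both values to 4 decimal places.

k=0: u−w=30.7770, u+w=20.2450; √(b/2)=1.2042, √(2b)=2.4083; F=1.2042×30.777=37.0604, v=20.2450/2.4083=8.4063
k=1: u−w=-48.7310, u+w=11.0990; √(b/2)=1.2042, √(2b)=2.4083; F=1.2042×(-48.731)=-58.6799, v=11.0990/2.4083=4.6086

0: F=37.0604 v=8.4063
1: F=-58.6799 v=4.6086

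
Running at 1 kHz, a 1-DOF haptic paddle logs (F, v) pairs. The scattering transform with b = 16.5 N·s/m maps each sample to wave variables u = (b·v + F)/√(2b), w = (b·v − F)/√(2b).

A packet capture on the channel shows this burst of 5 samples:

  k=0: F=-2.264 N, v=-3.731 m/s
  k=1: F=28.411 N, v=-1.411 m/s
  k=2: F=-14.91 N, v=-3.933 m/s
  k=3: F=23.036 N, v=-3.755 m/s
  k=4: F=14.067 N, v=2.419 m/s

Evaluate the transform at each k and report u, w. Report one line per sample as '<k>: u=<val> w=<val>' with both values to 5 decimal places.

0: u=-11.11059 w=-10.32237
1: u=0.89293 w=-8.99851
2: u=-13.89218 w=-8.70118
3: u=-6.77536 w=-14.79547
4: u=9.39680 w=4.49930

k=0: b·v=16.5×(-3.731)=-61.56150; √(2b)=5.74456; u=(-61.56150+(-2.264))/5.74456=-11.11059, w=(-61.56150−(-2.264))/5.74456=-10.32237
k=1: b·v=16.5×(-1.411)=-23.28150; √(2b)=5.74456; u=(-23.28150+28.411)/5.74456=0.89293, w=(-23.28150−28.411)/5.74456=-8.99851
k=2: b·v=16.5×(-3.933)=-64.89450; √(2b)=5.74456; u=(-64.89450+(-14.91))/5.74456=-13.89218, w=(-64.89450−(-14.91))/5.74456=-8.70118
k=3: b·v=16.5×(-3.755)=-61.95750; √(2b)=5.74456; u=(-61.95750+23.036)/5.74456=-6.77536, w=(-61.95750−23.036)/5.74456=-14.79547
k=4: b·v=16.5×2.419=39.91350; √(2b)=5.74456; u=(39.91350+14.067)/5.74456=9.39680, w=(39.91350−14.067)/5.74456=4.49930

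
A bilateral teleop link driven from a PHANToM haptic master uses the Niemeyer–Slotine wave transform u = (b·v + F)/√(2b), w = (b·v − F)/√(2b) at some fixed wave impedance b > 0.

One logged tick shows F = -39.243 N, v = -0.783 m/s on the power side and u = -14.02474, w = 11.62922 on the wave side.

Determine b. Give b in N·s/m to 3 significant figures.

u + w = -2.39552;  u + w = √(2b)·v, so √(2b) = -2.39552/(-0.783) = 3.05941.
b = (√(2b))²/2 = 9.36000/2 = 4.68000.
(Check via u − w = 2F/√(2b): u − w = -25.65396, 2F/√(2b) = -25.65394.)

b = 4.68 N·s/m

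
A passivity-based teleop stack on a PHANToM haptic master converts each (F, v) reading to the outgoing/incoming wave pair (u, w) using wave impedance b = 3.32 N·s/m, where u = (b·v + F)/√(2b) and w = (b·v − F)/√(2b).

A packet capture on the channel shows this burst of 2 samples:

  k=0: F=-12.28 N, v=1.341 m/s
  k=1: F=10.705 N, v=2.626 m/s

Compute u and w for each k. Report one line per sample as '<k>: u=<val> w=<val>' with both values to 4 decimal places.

k=0: b·v=3.32×1.341=4.4521; √(2b)=2.5768; u=(4.4521+(-12.28))/2.5768=-3.0378, w=(4.4521−(-12.28))/2.5768=6.4933
k=1: b·v=3.32×2.626=8.7183; √(2b)=2.5768; u=(8.7183+10.705)/2.5768=7.5377, w=(8.7183−10.705)/2.5768=-0.7710

0: u=-3.0378 w=6.4933
1: u=7.5377 w=-0.7710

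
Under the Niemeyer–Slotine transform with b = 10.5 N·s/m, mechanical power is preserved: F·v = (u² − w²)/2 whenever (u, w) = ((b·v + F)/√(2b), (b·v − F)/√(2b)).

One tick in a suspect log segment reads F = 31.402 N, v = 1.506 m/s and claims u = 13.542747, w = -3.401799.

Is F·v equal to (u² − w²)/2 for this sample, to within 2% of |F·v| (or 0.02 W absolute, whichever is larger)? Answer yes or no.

no

F·v = 31.402×1.506 = 47.291412 W.
(u² − w²)/2 = (183.405996 − 11.572236)/2 = 85.916880 W.
|Δ| = 38.625468;  2% of max(1, |F·v|) = 0.945828.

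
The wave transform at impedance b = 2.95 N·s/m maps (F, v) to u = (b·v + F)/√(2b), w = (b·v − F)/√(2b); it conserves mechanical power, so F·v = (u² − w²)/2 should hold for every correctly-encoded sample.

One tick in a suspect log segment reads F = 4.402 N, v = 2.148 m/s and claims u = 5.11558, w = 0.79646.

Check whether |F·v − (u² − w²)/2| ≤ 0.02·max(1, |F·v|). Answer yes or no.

no

F·v = 4.402×2.148 = 9.45550 W.
(u² − w²)/2 = (26.16916 − 0.63435)/2 = 12.76741 W.
|Δ| = 3.31191;  2% of max(1, |F·v|) = 0.18911.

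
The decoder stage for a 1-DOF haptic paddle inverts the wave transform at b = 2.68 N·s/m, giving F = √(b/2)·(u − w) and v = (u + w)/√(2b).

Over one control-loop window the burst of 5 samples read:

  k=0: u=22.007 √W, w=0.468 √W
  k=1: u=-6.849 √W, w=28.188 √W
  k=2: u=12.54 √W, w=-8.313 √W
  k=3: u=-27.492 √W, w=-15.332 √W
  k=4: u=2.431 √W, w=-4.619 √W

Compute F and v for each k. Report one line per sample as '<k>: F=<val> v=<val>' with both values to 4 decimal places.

0: F=24.9332 v=9.7077
1: F=-40.5583 v=9.2170
2: F=24.1391 v=1.8258
3: F=-14.0762 v=-18.4972
4: F=8.1610 v=-0.9451

k=0: u−w=21.5390, u+w=22.4750; √(b/2)=1.1576, √(2b)=2.3152; F=1.1576×21.539=24.9332, v=22.4750/2.3152=9.7077
k=1: u−w=-35.0370, u+w=21.3390; √(b/2)=1.1576, √(2b)=2.3152; F=1.1576×(-35.037)=-40.5583, v=21.3390/2.3152=9.2170
k=2: u−w=20.8530, u+w=4.2270; √(b/2)=1.1576, √(2b)=2.3152; F=1.1576×20.853=24.1391, v=4.2270/2.3152=1.8258
k=3: u−w=-12.1600, u+w=-42.8240; √(b/2)=1.1576, √(2b)=2.3152; F=1.1576×(-12.16)=-14.0762, v=-42.8240/2.3152=-18.4972
k=4: u−w=7.0500, u+w=-2.1880; √(b/2)=1.1576, √(2b)=2.3152; F=1.1576×7.05=8.1610, v=-2.1880/2.3152=-0.9451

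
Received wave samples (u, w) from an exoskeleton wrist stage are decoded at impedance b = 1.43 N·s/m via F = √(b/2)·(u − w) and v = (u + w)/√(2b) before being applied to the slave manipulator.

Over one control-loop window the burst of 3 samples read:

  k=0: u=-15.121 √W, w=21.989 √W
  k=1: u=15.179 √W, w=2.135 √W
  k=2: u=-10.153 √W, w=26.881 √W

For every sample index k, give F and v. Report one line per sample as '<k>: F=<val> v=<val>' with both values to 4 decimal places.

k=0: u−w=-37.1100, u+w=6.8680; √(b/2)=0.8456, √(2b)=1.6912; F=0.8456×(-37.11)=-31.3794, v=6.8680/1.6912=4.0611
k=1: u−w=13.0440, u+w=17.3140; √(b/2)=0.8456, √(2b)=1.6912; F=0.8456×13.044=11.0297, v=17.3140/1.6912=10.2380
k=2: u−w=-37.0340, u+w=16.7280; √(b/2)=0.8456, √(2b)=1.6912; F=0.8456×(-37.034)=-31.3151, v=16.7280/1.6912=9.8915

0: F=-31.3794 v=4.0611
1: F=11.0297 v=10.2380
2: F=-31.3151 v=9.8915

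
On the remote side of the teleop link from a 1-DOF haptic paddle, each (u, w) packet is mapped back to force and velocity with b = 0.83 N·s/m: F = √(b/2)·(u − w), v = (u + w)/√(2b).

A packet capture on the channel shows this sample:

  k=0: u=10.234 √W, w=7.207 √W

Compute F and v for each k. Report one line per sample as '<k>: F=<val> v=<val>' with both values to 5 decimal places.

k=0: u−w=3.02700, u+w=17.44100; √(b/2)=0.64420, √(2b)=1.28841; F=0.64420×3.027=1.95001, v=17.44100/1.28841=13.53684

0: F=1.95001 v=13.53684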